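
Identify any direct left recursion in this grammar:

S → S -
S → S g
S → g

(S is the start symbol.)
Yes, S is left-recursive

S → S -: LEFT RECURSIVE (starts with S)
S → S g: LEFT RECURSIVE (starts with S)
S → g: starts with g

The grammar has direct left recursion on: S.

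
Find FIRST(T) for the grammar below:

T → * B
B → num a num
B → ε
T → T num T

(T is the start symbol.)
{ '*' }

To compute FIRST(T), examine every production with T on the left-hand side, reading each right-hand side left to right until a non-nullable symbol is reached.

From T → * B:
  - '*' is a terminal: add '*' and stop
From T → T num T:
  - T is the symbol being defined: contributes nothing new
    T is not nullable, so stop

Collecting: FIRST(T) = { '*' }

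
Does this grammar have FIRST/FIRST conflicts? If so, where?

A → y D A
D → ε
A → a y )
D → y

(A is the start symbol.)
Productions for A:
  A → y D A: FIRST = { 'y' }
  A → a y ): FIRST = { 'a' }
Productions for D:
  D → ε: FIRST = { ε }
  D → y: FIRST = { 'y' }

All alternatives of each non-terminal have pairwise disjoint FIRST sets.

Answer: No FIRST/FIRST conflicts.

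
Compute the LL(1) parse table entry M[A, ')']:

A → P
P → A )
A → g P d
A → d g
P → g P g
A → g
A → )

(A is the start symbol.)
A → P, A → )

To find M[A, ')'], we find productions for A where ')' is in the predict set (PREDICT(N → α) = (FIRST(α) \ {ε}) ∪ (FOLLOW(N) if α ⇒* ε)).

Relevant sets:
  FIRST(P) = { ')', 'd', 'g' }

A → P: PREDICT = { ')', 'd', 'g' }
  ')' is in predict set, so this production goes in M[A, ')']
A → g P d: PREDICT = { 'g' }
A → d g: PREDICT = { 'd' }
A → g: PREDICT = { 'g' }
A → ): PREDICT = { ')' }
  ')' is in predict set, so this production goes in M[A, ')']

M[A, ')'] = A → P, A → )  (a multiply-defined cell — the grammar is not LL(1))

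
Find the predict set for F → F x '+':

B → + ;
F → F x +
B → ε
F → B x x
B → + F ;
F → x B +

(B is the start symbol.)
PREDICT(F → F x '+') = (FIRST(RHS) \ {ε}) ∪ (FOLLOW(F) if ε ∈ FIRST(RHS), i.e. RHS ⇒* ε)
FIRST(F) = { '+', 'x' }
FIRST(F x '+') = { '+', 'x' }
ε ∉ FIRST(F x '+'), so FOLLOW(F) is not added.
PREDICT(F → F x '+') = { '+', 'x' }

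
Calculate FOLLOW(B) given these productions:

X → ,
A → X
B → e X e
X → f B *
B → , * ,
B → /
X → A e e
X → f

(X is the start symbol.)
To compute FOLLOW(B), find every occurrence of B on a right-hand side N → α B β: add FIRST(β) \ {ε}, and if β is empty or nullable also add FOLLOW(N). Iterate to a fixed point.

In X → f B *: B is followed by '*', add FIRST('*') \ {ε} = { '*' }

Taking the union: FOLLOW(B) = { '*' }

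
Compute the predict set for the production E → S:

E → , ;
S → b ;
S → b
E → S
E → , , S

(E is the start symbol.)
PREDICT(E → S) = (FIRST(RHS) \ {ε}) ∪ (FOLLOW(E) if ε ∈ FIRST(RHS), i.e. RHS ⇒* ε)
FIRST(S) = { 'b' }
FIRST(S) = { 'b' }
ε ∉ FIRST(S), so FOLLOW(E) is not added.
PREDICT(E → S) = { 'b' }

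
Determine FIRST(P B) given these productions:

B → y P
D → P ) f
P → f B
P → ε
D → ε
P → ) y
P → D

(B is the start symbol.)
FIRST sets of the non-terminals involved (from the grammar, by fixed-point iteration):
  FIRST(P) = { ')', 'f', ε }
  FIRST(B) = { 'y' }

To compute FIRST(P B), process the symbols left to right:
Symbol P is a non-terminal. Add FIRST(P) \ {ε} = { ')', 'f' }
P is nullable (ε ∈ FIRST(P)), continue to the next symbol.
Symbol B is a non-terminal. Add FIRST(B) \ {ε} = { 'y' }
B is not nullable (ε ∉ FIRST(B)), so stop here.
FIRST(P B) = { ')', 'f', 'y' }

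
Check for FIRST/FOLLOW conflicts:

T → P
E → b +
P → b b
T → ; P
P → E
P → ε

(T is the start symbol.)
No FIRST/FOLLOW conflicts.

Nullable non-terminals: P, T.
FIRST sets used below: FIRST(E) = { 'b' }, FIRST(P) = { 'b', ε }

P: nullable alternative(s) P → ε; FOLLOW(P) = { $ }
  P → b b: FIRST \ {ε} = { 'b' } — disjoint from FOLLOW(P)
  P → E: FIRST \ {ε} = { 'b' } — disjoint from FOLLOW(P)
  P → ε: FIRST \ {ε} = { } — this is the only nullable alternative, skip

T: nullable alternative(s) T → P; FOLLOW(T) = { $ }
  T → P: FIRST \ {ε} = { 'b' } — this is the only nullable alternative, skip
  T → ; P: FIRST \ {ε} = { ';' } — disjoint from FOLLOW(T)

E has no nullable alternative, so no FIRST/FOLLOW check is needed there.

No FIRST/FOLLOW conflicts found.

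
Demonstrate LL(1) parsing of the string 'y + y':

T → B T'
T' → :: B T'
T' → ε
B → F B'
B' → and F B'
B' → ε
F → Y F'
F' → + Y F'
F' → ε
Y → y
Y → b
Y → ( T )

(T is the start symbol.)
Stack is shown with the top on the left.

Stack           Input    Action
-------------------------------
T $             y + y $  output T → B T'
B T' $          y + y $  output B → F B'
F B' T' $       y + y $  output F → Y F'
Y F' B' T' $    y + y $  output Y → y
y F' B' T' $    y + y $  match 'y'
F' B' T' $      + y $    output F' → + Y F'
+ Y F' B' T' $  + y $    match '+'
Y F' B' T' $    y $      output Y → y
y F' B' T' $    y $      match 'y'
F' B' T' $      $        output F' → ε
B' T' $         $        output B' → ε
T' $            $        output T' → ε
$               $        accept

The string is accepted.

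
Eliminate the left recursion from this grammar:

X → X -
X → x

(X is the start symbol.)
X → x X'
X' → - X'
X' → ε

X is directly left-recursive. The standard transformation for
  A → A α₁ | ... | A α_m | β₁ | ... | β_n
is
  A  → β₁ A' | ... | β_n A'
  A' → α₁ A' | ... | α_m A' | ε

X → x becomes X → x X'
X → X - becomes X' → - X'
Add X' → ε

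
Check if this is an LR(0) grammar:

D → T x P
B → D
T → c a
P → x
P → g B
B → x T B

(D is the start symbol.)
A grammar is LR(0) if no state in the canonical LR(0) collection has:
  - both a shift item (dot before a terminal) and a complete item (shift-reduce conflict), or
  - two or more complete items (reduce-reduce conflict; the accept item [D' → D .] counts as a complete item here).

Augment with D' → D and build the canonical LR(0) collection (I0 = CLOSURE({[D' → . D]}), then GOTO on every symbol after a dot until no new states appear). It has 14 states:
  I0: { [D → . T x P], [D' → . D], [T → . c a] }  — shift
  I1: { [D' → D .] }  — accept
  I2: { [D → T . x P] }  — shift
  I3: { [T → c . a] }  — shift
  I4: { [T → c a .] }  — reduce
  I5: { [D → T x . P], [P → . g B], [P → . x] }  — shift
  I6: { [D → T x P .] }  — reduce
  I7: { [B → . D], [B → . x T B], [D → . T x P], [P → g . B], [T → . c a] }  — shift
  I8: { [P → x .] }  — reduce
  I9: { [P → g B .] }  — reduce
  I10: { [B → D .] }  — reduce
  I11: { [B → x . T B], [T → . c a] }  — shift
  I12: { [B → . D], [B → . x T B], [B → x T . B], [D → . T x P], [T → . c a] }  — shift
  I13: { [B → x T B .] }  — reduce

Every state is either a pure shift/goto state or contains exactly one complete item and nothing to shift — no conflicts. The grammar is LR(0).

Answer: Yes, the grammar is LR(0)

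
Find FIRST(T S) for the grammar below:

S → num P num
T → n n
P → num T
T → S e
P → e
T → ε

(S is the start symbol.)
{ 'n', 'num' }

FIRST sets of the non-terminals involved (from the grammar, by fixed-point iteration):
  FIRST(T) = { 'n', 'num', ε }
  FIRST(S) = { 'num' }

To compute FIRST(T S), process the symbols left to right:
Symbol T is a non-terminal. Add FIRST(T) \ {ε} = { 'n', 'num' }
T is nullable (ε ∈ FIRST(T)), continue to the next symbol.
Symbol S is a non-terminal. Add FIRST(S) \ {ε} = { 'num' }
S is not nullable (ε ∉ FIRST(S)), so stop here.
FIRST(T S) = { 'n', 'num' }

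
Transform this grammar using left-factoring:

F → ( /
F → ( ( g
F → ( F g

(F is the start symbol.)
Left-factoring transforms A → αβ₁ | αβ₂ into A → αA' and A' → β₁ | β₂
(α is the longest common prefix among the alternatives). Repeat until
no nonterminal has two alternatives with a common prefix.

Round 1: F has alternatives sharing prefix '('. Introduce F': F → ( F'
  Add: F' → /
  Add: F' → ( g
  Add: F' → F g

No remaining common prefixes — done.

Resulting grammar:
F → ( F'
F' → /
F' → ( g
F' → F g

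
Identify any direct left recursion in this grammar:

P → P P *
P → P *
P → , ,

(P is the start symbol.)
Yes, P is left-recursive

Direct left recursion occurs when N → N α for some non-terminal N (the right-hand side begins with the left-hand side itself).

P → P P *: LEFT RECURSIVE (starts with P)
P → P *: LEFT RECURSIVE (starts with P)
P → , ,: starts with ','

The grammar has direct left recursion on: P.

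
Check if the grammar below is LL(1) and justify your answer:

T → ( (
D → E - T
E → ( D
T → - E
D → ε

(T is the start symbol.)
A grammar is LL(1) if for each non-terminal N with multiple productions, the predict sets of those productions are pairwise disjoint, where PREDICT(N → α) = (FIRST(α) \ {ε}) ∪ (FOLLOW(N) if α ⇒* ε).

Relevant sets:
  FIRST(E) = { '(' }
  FOLLOW(D) = { $, '-' }

For T:
  PREDICT(T → '(' '(') = { '(' }
  PREDICT(T → '-' E) = { '-' }
For D:
  PREDICT(D → E '-' T) = { '(' }
  PREDICT(D → ε) = { $, '-' }
E has a single production, so nothing to check there.

All predict sets are disjoint. The grammar IS LL(1).

Answer: Yes, the grammar is LL(1).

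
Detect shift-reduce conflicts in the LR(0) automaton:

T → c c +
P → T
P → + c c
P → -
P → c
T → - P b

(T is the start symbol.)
Yes — I7: [P → - .] vs [P → . + c c]; I10: [P → c .] vs [T → c . c +]

Augment with T' → T and build the canonical LR(0) collection (I0 = CLOSURE({[T' → . T]}), then GOTO on every symbol after a dot until no new states appear). It has 14 states:
  I0: { [T → . - P b], [T → . c c +], [T' → . T] }  — shift
  I1: { [P → . + c c], [P → . -], [P → . T], [P → . c], [T → - . P b], [T → . - P b], [T → . c c +] }  — shift
  I2: { [T' → T .] }  — accept
  I3: { [T → c . c +] }  — shift
  I4: { [T → c c . +] }  — shift
  I5: { [T → c c + .] }  — reduce
  I6: { [P → + . c c] }  — shift
  I7: { [P → - .], [P → . + c c], [P → . -], [P → . T], [P → . c], [T → - . P b], [T → . - P b], [T → . c c +] }  — shift, reduce
  I8: { [T → - P . b] }  — shift
  I9: { [P → T .] }  — reduce
  I10: { [P → c .], [T → c . c +] }  — shift, reduce
  I11: { [T → - P b .] }  — reduce
  I12: { [P → + c . c] }  — shift
  I13: { [P → + c c .] }  — reduce

I7 contains reduce item [P → - .] and shift items [P → . + c c], [P → . -], [P → . c], [T → . - P b], [T → . c c +] — shift-reduce conflict.
I10 contains reduce item [P → c .] and shift item [T → c . c +] — shift-reduce conflict.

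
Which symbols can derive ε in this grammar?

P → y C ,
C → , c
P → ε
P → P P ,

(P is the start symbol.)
{ 'P' }

A non-terminal is nullable if it can derive ε (the empty string): either it has an ε-production, or it has a production whose right-hand side consists entirely of nullable non-terminals.

ε-productions: P → ε
So P is immediately nullable.
No further non-terminal can be added: every production for the remaining non-terminals contains a terminal or a non-nullable non-terminal.
Nullable = { 'P' }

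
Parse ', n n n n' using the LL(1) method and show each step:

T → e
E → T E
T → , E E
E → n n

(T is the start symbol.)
Stack is shown with the top on the left.

Stack    Input        Action
----------------------------
T $      , n n n n $  output T → , E E
, E E $  , n n n n $  match ','
E E $    n n n n $    output E → n n
n n E $  n n n n $    match 'n'
n E $    n n n $      match 'n'
E $      n n $        output E → n n
n n $    n n $        match 'n'
n $      n $          match 'n'
$        $            accept

The string is accepted.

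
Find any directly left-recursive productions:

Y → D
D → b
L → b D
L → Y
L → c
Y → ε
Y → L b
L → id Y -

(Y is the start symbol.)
No direct left recursion

Direct left recursion occurs when N → N α for some non-terminal N (the right-hand side begins with the left-hand side itself).

Y → D: starts with D
D → b: starts with b
L → b D: starts with b
L → Y: starts with Y
L → c: starts with c
Y → ε: starts with ε
Y → L b: starts with L
L → id Y -: starts with id

No direct left recursion found.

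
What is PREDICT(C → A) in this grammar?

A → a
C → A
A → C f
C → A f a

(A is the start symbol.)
PREDICT(C → A) = (FIRST(RHS) \ {ε}) ∪ (FOLLOW(C) if ε ∈ FIRST(RHS), i.e. RHS ⇒* ε)
FIRST(A) = { 'a' }
FIRST(A) = { 'a' }
ε ∉ FIRST(A), so FOLLOW(C) is not added.
PREDICT(C → A) = { 'a' }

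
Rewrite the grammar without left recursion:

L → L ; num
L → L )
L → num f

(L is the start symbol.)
L is directly left-recursive. The standard transformation for
  A → A α₁ | ... | A α_m | β₁ | ... | β_n
is
  A  → β₁ A' | ... | β_n A'
  A' → α₁ A' | ... | α_m A' | ε

L → num f becomes L → num f L'
L → L ; num becomes L' → ; num L'
L → L ) becomes L' → ) L'
Add L' → ε

Resulting grammar:
L → num f L'
L' → ; num L'
L' → ) L'
L' → ε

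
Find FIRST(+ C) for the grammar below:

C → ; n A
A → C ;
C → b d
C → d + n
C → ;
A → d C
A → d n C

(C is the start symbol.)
{ '+' }

To compute FIRST(+ C), process the symbols left to right:
Symbol + is a terminal. Add '+' and stop.
FIRST(+ C) = { '+' }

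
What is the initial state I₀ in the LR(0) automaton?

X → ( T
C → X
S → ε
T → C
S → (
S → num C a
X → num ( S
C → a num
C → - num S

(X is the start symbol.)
First, augment the grammar with X' → X
I₀ = CLOSURE({ [X' → . X] }):
  [X' → . X] has the dot before X: add [X → . ( T], [X → . num ( S]
No further items can be added.

I₀ = { [X → . ( T], [X → . num ( S], [X' → . X] }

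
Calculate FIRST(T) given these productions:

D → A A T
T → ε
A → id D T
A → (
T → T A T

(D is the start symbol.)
FIRST sets of the other non-terminals involved (by the same procedure, iterated to a fixed point):
  FIRST(A) = { '(', 'id' }

From T → ε:
  - ε-production, so ε ∈ FIRST(T)
From T → T A T:
  - T is the symbol being defined: contributes nothing new
    T is nullable, so continue to the next symbol
  - A is a non-terminal: add FIRST(A) \ {ε} = { '(', 'id' }
    A is not nullable, so stop

Collecting: FIRST(T) = { '(', 'id', ε }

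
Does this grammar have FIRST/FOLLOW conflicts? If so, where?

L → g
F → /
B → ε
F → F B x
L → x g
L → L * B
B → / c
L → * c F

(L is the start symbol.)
No FIRST/FOLLOW conflicts.

Nullable non-terminals: B.

B: nullable alternative(s) B → ε; FOLLOW(B) = { $, '*', 'x' }
  B → ε: FIRST \ {ε} = { } — this is the only nullable alternative, skip
  B → / c: FIRST \ {ε} = { '/' } — disjoint from FOLLOW(B)

F, L have no nullable alternative, so no FIRST/FOLLOW check is needed there.

No FIRST/FOLLOW conflicts found.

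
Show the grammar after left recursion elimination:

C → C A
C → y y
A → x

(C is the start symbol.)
C → y y C'
C' → A C'
C' → ε
A → x

C is directly left-recursive. The standard transformation for
  A → A α₁ | ... | A α_m | β₁ | ... | β_n
is
  A  → β₁ A' | ... | β_n A'
  A' → α₁ A' | ... | α_m A' | ε

C → y y becomes C → y y C'
C → C A becomes C' → A C'
Add C' → ε

Productions for other non-terminals are unchanged:
  A → x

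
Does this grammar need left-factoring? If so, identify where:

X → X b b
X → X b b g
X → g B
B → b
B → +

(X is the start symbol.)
Yes, X has productions with common prefix 'X b b'

Left-factoring is needed when two productions for the same non-terminal
share a common prefix on the right-hand side.

Productions for X:
  X → X b b
  X → X b b g
  X → g B
Productions for B:
  B → b
  B → +

Found common prefix 'X b b' in productions for X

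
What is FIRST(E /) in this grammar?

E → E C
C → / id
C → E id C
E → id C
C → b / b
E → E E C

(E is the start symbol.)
{ 'id' }

FIRST sets of the non-terminals involved (from the grammar, by fixed-point iteration):
  FIRST(E) = { 'id' }

To compute FIRST(E /), process the symbols left to right:
Symbol E is a non-terminal. Add FIRST(E) \ {ε} = { 'id' }
E is not nullable (ε ∉ FIRST(E)), so stop here.
FIRST(E /) = { 'id' }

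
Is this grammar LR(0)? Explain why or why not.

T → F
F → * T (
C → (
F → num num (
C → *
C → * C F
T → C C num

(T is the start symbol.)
No. Shift-reduce conflict between [C → * .] and [C → . (]

A grammar is LR(0) if no state in the canonical LR(0) collection has:
  - both a shift item (dot before a terminal) and a complete item (shift-reduce conflict), or
  - two or more complete items (reduce-reduce conflict; the accept item [T' → T .] counts as a complete item here).

Augment with T' → T and build the canonical LR(0) collection (I0 = CLOSURE({[T' → . T]}), then GOTO on every symbol after a dot until no new states appear). It has 18 states:
  I0: { [C → . (], [C → . * C F], [C → . *], [F → . * T (], [F → . num num (], [T → . C C num], [T → . F], [T' → . T] }  — shift
  I1: { [C → ( .] }  — reduce
  I2: { [C → * . C F], [C → * .], [C → . (], [C → . * C F], [C → . *], [F → * . T (], [F → . * T (], [F → . num num (], [T → . C C num], [T → . F] }  — shift, reduce
  I3: { [C → . (], [C → . * C F], [C → . *], [T → C . C num] }  — shift
  I4: { [T → F .] }  — reduce
  I5: { [T' → T .] }  — accept
  I6: { [F → num . num (] }  — shift
  I7: { [F → num num . (] }  — shift
  I8: { [F → num num ( .] }  — reduce
  I9: { [C → * . C F], [C → * .], [C → . (], [C → . * C F], [C → . *] }  — shift, reduce
  I10: { [T → C C . num] }  — shift
  I11: { [T → C C num .] }  — reduce
  I12: { [C → * C . F], [F → . * T (], [F → . num num (] }  — shift
  I13: { [C → . (], [C → . * C F], [C → . *], [F → * . T (], [F → . * T (], [F → . num num (], [T → . C C num], [T → . F] }  — shift
  I14: { [C → * C F .] }  — reduce
  I15: { [F → * T . (] }  — shift
  I16: { [F → * T ( .] }  — reduce
  I17: { [C → * C . F], [C → . (], [C → . * C F], [C → . *], [F → . * T (], [F → . num num (], [T → C . C num] }  — shift

Conflict in state I2:
  Shift-reduce conflict between [C → * .] and [C → . (]
So the grammar is NOT LR(0).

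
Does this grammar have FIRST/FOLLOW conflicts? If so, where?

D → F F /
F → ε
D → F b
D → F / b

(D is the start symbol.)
A FIRST/FOLLOW conflict occurs when a non-terminal N has a nullable alternative N → β (β ⇒* ε) and another alternative N → α with FIRST(α) ∩ FOLLOW(N) ≠ ∅: on such a lookahead the parser cannot decide between expanding α and letting N vanish via β.

Nullable non-terminals: F.
F has a nullable alternative but only one production, so nothing to check.

D has no nullable alternative, so no FIRST/FOLLOW check is needed there.

No FIRST/FOLLOW conflicts found.

Answer: No FIRST/FOLLOW conflicts.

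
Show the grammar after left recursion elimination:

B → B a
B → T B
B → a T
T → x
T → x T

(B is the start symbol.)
B is directly left-recursive. The standard transformation for
  A → A α₁ | ... | A α_m | β₁ | ... | β_n
is
  A  → β₁ A' | ... | β_n A'
  A' → α₁ A' | ... | α_m A' | ε

B → T B becomes B → T B B'
B → a T becomes B → a T B'
B → B a becomes B' → a B'
Add B' → ε

Productions for other non-terminals are unchanged:
  T → x
  T → x T

Resulting grammar:
B → T B B'
B → a T B'
B' → a B'
B' → ε
T → x
T → x T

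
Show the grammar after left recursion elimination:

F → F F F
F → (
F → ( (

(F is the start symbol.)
F → ( F'
F → ( ( F'
F' → F F F'
F' → ε

F is directly left-recursive. The standard transformation for
  A → A α₁ | ... | A α_m | β₁ | ... | β_n
is
  A  → β₁ A' | ... | β_n A'
  A' → α₁ A' | ... | α_m A' | ε

F → ( becomes F → ( F'
F → ( ( becomes F → ( ( F'
F → F F F becomes F' → F F F'
Add F' → ε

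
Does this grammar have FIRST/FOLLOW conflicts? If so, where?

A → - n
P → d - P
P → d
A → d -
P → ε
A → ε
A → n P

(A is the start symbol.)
No FIRST/FOLLOW conflicts.

A FIRST/FOLLOW conflict occurs when a non-terminal N has a nullable alternative N → β (β ⇒* ε) and another alternative N → α with FIRST(α) ∩ FOLLOW(N) ≠ ∅: on such a lookahead the parser cannot decide between expanding α and letting N vanish via β.

Nullable non-terminals: A, P.

A: nullable alternative(s) A → ε; FOLLOW(A) = { $ }
  A → - n: FIRST \ {ε} = { '-' } — disjoint from FOLLOW(A)
  A → d -: FIRST \ {ε} = { 'd' } — disjoint from FOLLOW(A)
  A → ε: FIRST \ {ε} = { } — this is the only nullable alternative, skip
  A → n P: FIRST \ {ε} = { 'n' } — disjoint from FOLLOW(A)

P: nullable alternative(s) P → ε; FOLLOW(P) = { $ }
  P → d - P: FIRST \ {ε} = { 'd' } — disjoint from FOLLOW(P)
  P → d: FIRST \ {ε} = { 'd' } — disjoint from FOLLOW(P)
  P → ε: FIRST \ {ε} = { } — this is the only nullable alternative, skip

No FIRST/FOLLOW conflicts found.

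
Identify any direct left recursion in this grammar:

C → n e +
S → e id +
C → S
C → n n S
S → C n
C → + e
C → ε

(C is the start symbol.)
C → n e +: starts with n
S → e id +: starts with e
C → S: starts with S
C → n n S: starts with n
S → C n: starts with C
C → + e: starts with '+'
C → ε: starts with ε

No direct left recursion found.

Answer: No direct left recursion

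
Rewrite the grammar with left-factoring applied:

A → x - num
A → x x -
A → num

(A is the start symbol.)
A → x A'
A' → - num
A' → x -
A → num

Left-factoring transforms A → αβ₁ | αβ₂ into A → αA' and A' → β₁ | β₂
(α is the longest common prefix among the alternatives). Repeat until
no nonterminal has two alternatives with a common prefix.

Round 1: A has alternatives sharing prefix 'x'. Introduce A': A → x A'
  Add: A' → - num
  Add: A' → x -

No remaining common prefixes — done.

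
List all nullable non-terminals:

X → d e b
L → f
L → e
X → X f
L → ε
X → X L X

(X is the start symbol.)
ε-productions: L → ε
So L is immediately nullable.
No further non-terminal can be added: every production for the remaining non-terminals contains a terminal or a non-nullable non-terminal.
Nullable = { 'L' }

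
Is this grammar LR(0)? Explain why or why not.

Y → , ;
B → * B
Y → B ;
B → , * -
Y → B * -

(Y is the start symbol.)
Yes, the grammar is LR(0)

Augment with Y' → Y and build the canonical LR(0) collection (I0 = CLOSURE({[Y' → . Y]}), then GOTO on every symbol after a dot until no new states appear). It has 13 states:
  I0: { [B → . * B], [B → . , * -], [Y → . , ;], [Y → . B * -], [Y → . B ;], [Y' → . Y] }  — shift
  I1: { [B → * . B], [B → . * B], [B → . , * -] }  — shift
  I2: { [B → , . * -], [Y → , . ;] }  — shift
  I3: { [Y → B . * -], [Y → B . ;] }  — shift
  I4: { [Y' → Y .] }  — accept
  I5: { [Y → B * . -] }  — shift
  I6: { [Y → B ; .] }  — reduce
  I7: { [Y → B * - .] }  — reduce
  I8: { [B → , * . -] }  — shift
  I9: { [Y → , ; .] }  — reduce
  I10: { [B → , * - .] }  — reduce
  I11: { [B → , . * -] }  — shift
  I12: { [B → * B .] }  — reduce

Every state is either a pure shift/goto state or contains exactly one complete item and nothing to shift — no conflicts. The grammar is LR(0).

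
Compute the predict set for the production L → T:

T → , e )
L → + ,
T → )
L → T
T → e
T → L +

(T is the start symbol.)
PREDICT(L → T) = (FIRST(RHS) \ {ε}) ∪ (FOLLOW(L) if ε ∈ FIRST(RHS), i.e. RHS ⇒* ε)
FIRST(T) = { ')', '+', ',', 'e' }
FIRST(T) = { ')', '+', ',', 'e' }
ε ∉ FIRST(T), so FOLLOW(L) is not added.
PREDICT(L → T) = { ')', '+', ',', 'e' }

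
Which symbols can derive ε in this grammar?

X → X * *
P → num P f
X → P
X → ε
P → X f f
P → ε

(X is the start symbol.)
ε-productions: X → ε, P → ε
So X, P are immediately nullable.
Every non-terminal is now nullable.
Nullable = { 'P', 'X' }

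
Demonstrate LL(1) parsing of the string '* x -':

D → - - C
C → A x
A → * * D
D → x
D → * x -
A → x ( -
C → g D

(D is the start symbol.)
LL(1) parsing maintains a stack (initially the start symbol over $) and the input. At each step: if the stack top is a terminal, match it against the current input token; if it is a non-terminal N, replace it with the RHS of M[N, lookahead] (the unique production whose predict set contains the lookahead).

Stack is shown with the top on the left.

Stack    Input    Action
------------------------
D $      * x - $  output D → * x -
* x - $  * x - $  match '*'
x - $    x - $    match 'x'
- $      - $      match '-'
$        $        accept

The string is accepted.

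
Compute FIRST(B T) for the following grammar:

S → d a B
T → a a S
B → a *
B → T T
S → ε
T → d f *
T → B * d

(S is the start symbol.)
FIRST sets of the non-terminals involved (from the grammar, by fixed-point iteration):
  FIRST(B) = { 'a', 'd' }

To compute FIRST(B T), process the symbols left to right:
Symbol B is a non-terminal. Add FIRST(B) \ {ε} = { 'a', 'd' }
B is not nullable (ε ∉ FIRST(B)), so stop here.
FIRST(B T) = { 'a', 'd' }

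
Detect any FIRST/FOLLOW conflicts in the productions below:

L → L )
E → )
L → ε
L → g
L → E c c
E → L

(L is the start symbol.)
A FIRST/FOLLOW conflict occurs when a non-terminal N has a nullable alternative N → β (β ⇒* ε) and another alternative N → α with FIRST(α) ∩ FOLLOW(N) ≠ ∅: on such a lookahead the parser cannot decide between expanding α and letting N vanish via β.

Nullable non-terminals: E, L.
FIRST sets used below: FIRST(L) = { ')', 'c', 'g', ε }, FIRST(E) = { ')', 'c', 'g', ε }

E: nullable alternative(s) E → L; FOLLOW(E) = { 'c' }
  E → ): FIRST \ {ε} = { ')' } — disjoint from FOLLOW(E)
  E → L: FIRST \ {ε} = { ')', 'c', 'g' } — this is the only nullable alternative, skip

L: nullable alternative(s) L → ε; FOLLOW(L) = { $, ')', 'c' }
  L → L ): FIRST \ {ε} = { ')', 'c', 'g' } — overlaps FOLLOW(L) on { ')', 'c' }: CONFLICT
  L → ε: FIRST \ {ε} = { } — this is the only nullable alternative, skip
  L → g: FIRST \ {ε} = { 'g' } — disjoint from FOLLOW(L)
  L → E c c: FIRST \ {ε} = { ')', 'c', 'g' } — overlaps FOLLOW(L) on { ')', 'c' }: CONFLICT

So the grammar has 2 FIRST/FOLLOW conflicts (marked CONFLICT above).

Answer: Yes. L → L ')' with FOLLOW(L) on { ')', 'c' }; L → E c c with FOLLOW(L) on { ')', 'c' }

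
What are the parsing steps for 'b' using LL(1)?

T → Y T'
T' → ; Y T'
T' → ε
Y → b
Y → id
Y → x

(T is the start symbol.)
LL(1) parsing maintains a stack (initially the start symbol over $) and the input. At each step: if the stack top is a terminal, match it against the current input token; if it is a non-terminal N, replace it with the RHS of M[N, lookahead] (the unique production whose predict set contains the lookahead).

Stack is shown with the top on the left.

Stack   Input  Action
---------------------
T $     b $    output T → Y T'
Y T' $  b $    output Y → b
b T' $  b $    match 'b'
T' $    $      output T' → ε
$       $      accept

The string is accepted.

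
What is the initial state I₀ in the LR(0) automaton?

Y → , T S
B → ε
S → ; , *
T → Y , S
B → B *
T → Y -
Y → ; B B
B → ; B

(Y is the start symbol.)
{ [Y → . , T S], [Y → . ; B B], [Y' → . Y] }

First, augment the grammar with Y' → Y
I₀ = CLOSURE({ [Y' → . Y] }):
  [Y' → . Y] has the dot before Y: add [Y → . , T S], [Y → . ; B B]
No further items can be added.

I₀ = { [Y → . , T S], [Y → . ; B B], [Y' → . Y] }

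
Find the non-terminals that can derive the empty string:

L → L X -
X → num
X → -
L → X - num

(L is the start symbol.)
None

A non-terminal is nullable if it can derive ε (the empty string): either it has an ε-production, or it has a production whose right-hand side consists entirely of nullable non-terminals.

There are no ε-productions, so no non-terminal can derive ε.
No non-terminals are nullable.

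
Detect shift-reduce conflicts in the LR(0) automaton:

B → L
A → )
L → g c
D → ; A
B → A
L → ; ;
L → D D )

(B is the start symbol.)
A shift-reduce conflict occurs when an LR(0) state has both:
  - a complete (reduce) item [A → α .] (dot at the end), and
  - a shift item [B → β . c γ] (dot before a terminal).

Augment with B' → B and build the canonical LR(0) collection (I0 = CLOSURE({[B' → . B]}), then GOTO on every symbol after a dot until no new states appear). It has 14 states:
  I0: { [A → . )], [B → . A], [B → . L], [B' → . B], [D → . ; A], [L → . ; ;], [L → . D D )], [L → . g c] }  — shift
  I1: { [A → ) .] }  — reduce
  I2: { [A → . )], [D → ; . A], [L → ; . ;] }  — shift
  I3: { [B → A .] }  — reduce
  I4: { [B' → B .] }  — accept
  I5: { [D → . ; A], [L → D . D )] }  — shift
  I6: { [B → L .] }  — reduce
  I7: { [L → g . c] }  — shift
  I8: { [L → g c .] }  — reduce
  I9: { [A → . )], [D → ; . A] }  — shift
  I10: { [L → D D . )] }  — shift
  I11: { [L → D D ) .] }  — reduce
  I12: { [D → ; A .] }  — reduce
  I13: { [L → ; ; .] }  — reduce

No state contains both a complete item and a shift item.

Answer: No shift-reduce conflicts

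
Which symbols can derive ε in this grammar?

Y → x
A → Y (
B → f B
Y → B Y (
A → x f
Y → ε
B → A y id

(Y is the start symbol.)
{ 'Y' }

ε-productions: Y → ε
So Y is immediately nullable.
No further non-terminal can be added: every production for the remaining non-terminals contains a terminal or a non-nullable non-terminal.
Nullable = { 'Y' }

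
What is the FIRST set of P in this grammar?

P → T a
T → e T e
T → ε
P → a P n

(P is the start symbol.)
{ 'a', 'e' }

FIRST sets of the other non-terminals involved (by the same procedure, iterated to a fixed point):
  FIRST(T) = { 'e', ε }

From P → T a:
  - T is a non-terminal: add FIRST(T) \ {ε} = { 'e' }
    T is nullable, so continue to the next symbol
  - a is a terminal: add 'a' and stop
From P → a P n:
  - a is a terminal: add 'a' and stop

Collecting: FIRST(P) = { 'a', 'e' }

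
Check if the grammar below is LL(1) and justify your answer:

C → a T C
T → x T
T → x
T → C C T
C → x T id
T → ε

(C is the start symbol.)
No. Predict set conflict for T: { 'x' }

A grammar is LL(1) if for each non-terminal N with multiple productions, the predict sets of those productions are pairwise disjoint, where PREDICT(N → α) = (FIRST(α) \ {ε}) ∪ (FOLLOW(N) if α ⇒* ε).

Relevant sets:
  FIRST(C) = { 'a', 'x' }
  FOLLOW(T) = { 'a', 'id', 'x' }

For C:
  PREDICT(C → a T C) = { 'a' }
  PREDICT(C → x T id) = { 'x' }
For T:
  PREDICT(T → x T) = { 'x' }
  PREDICT(T → x) = { 'x' }
  PREDICT(T → C C T) = { 'a', 'x' }
  PREDICT(T → ε) = { 'a', 'id', 'x' }

Conflict found: Predict set conflict for T: { 'x' }
The grammar is NOT LL(1).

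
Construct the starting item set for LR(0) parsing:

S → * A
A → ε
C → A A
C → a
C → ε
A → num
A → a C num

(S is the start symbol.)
{ [S → . * A], [S' → . S] }

First, augment the grammar with S' → S
I₀ = CLOSURE({ [S' → . S] }):
  [S' → . S] has the dot before S: add [S → . * A]
No further items can be added.

I₀ = { [S → . * A], [S' → . S] }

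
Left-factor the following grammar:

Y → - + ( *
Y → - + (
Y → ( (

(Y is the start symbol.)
Left-factoring transforms A → αβ₁ | αβ₂ into A → αA' and A' → β₁ | β₂
(α is the longest common prefix among the alternatives). Repeat until
no nonterminal has two alternatives with a common prefix.

Round 1: Y has alternatives sharing prefix '- + ('. Introduce Y': Y → - + ( Y'
  Add: Y' → *
  Add: Y' → ε

No remaining common prefixes — done.

Resulting grammar:
Y → - + ( Y'
Y' → *
Y' → ε
Y → ( (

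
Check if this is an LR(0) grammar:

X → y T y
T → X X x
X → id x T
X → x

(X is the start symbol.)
Augment with X' → X and build the canonical LR(0) collection (I0 = CLOSURE({[X' → . X]}), then GOTO on every symbol after a dot until no new states appear). It has 12 states:
  I0: { [X → . id x T], [X → . x], [X → . y T y], [X' → . X] }  — shift
  I1: { [X' → X .] }  — accept
  I2: { [X → id . x T] }  — shift
  I3: { [X → x .] }  — reduce
  I4: { [T → . X X x], [X → . id x T], [X → . x], [X → . y T y], [X → y . T y] }  — shift
  I5: { [X → y T . y] }  — shift
  I6: { [T → X . X x], [X → . id x T], [X → . x], [X → . y T y] }  — shift
  I7: { [T → X X . x] }  — shift
  I8: { [T → X X x .] }  — reduce
  I9: { [X → y T y .] }  — reduce
  I10: { [T → . X X x], [X → . id x T], [X → . x], [X → . y T y], [X → id x . T] }  — shift
  I11: { [X → id x T .] }  — reduce

Every state is either a pure shift/goto state or contains exactly one complete item and nothing to shift — no conflicts. The grammar is LR(0).

Answer: Yes, the grammar is LR(0)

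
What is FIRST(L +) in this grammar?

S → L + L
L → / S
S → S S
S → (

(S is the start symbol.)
{ '/' }

FIRST sets of the non-terminals involved (from the grammar, by fixed-point iteration):
  FIRST(L) = { '/' }

To compute FIRST(L +), process the symbols left to right:
Symbol L is a non-terminal. Add FIRST(L) \ {ε} = { '/' }
L is not nullable (ε ∉ FIRST(L)), so stop here.
FIRST(L +) = { '/' }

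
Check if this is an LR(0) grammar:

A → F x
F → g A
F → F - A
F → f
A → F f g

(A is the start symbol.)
Yes, the grammar is LR(0)

A grammar is LR(0) if no state in the canonical LR(0) collection has:
  - both a shift item (dot before a terminal) and a complete item (shift-reduce conflict), or
  - two or more complete items (reduce-reduce conflict; the accept item [A' → A .] counts as a complete item here).

Augment with A' → A and build the canonical LR(0) collection (I0 = CLOSURE({[A' → . A]}), then GOTO on every symbol after a dot until no new states appear). It has 11 states:
  I0: { [A → . F f g], [A → . F x], [A' → . A], [F → . F - A], [F → . f], [F → . g A] }  — shift
  I1: { [A' → A .] }  — accept
  I2: { [A → F . f g], [A → F . x], [F → F . - A] }  — shift
  I3: { [F → f .] }  — reduce
  I4: { [A → . F f g], [A → . F x], [F → . F - A], [F → . f], [F → . g A], [F → g . A] }  — shift
  I5: { [F → g A .] }  — reduce
  I6: { [A → . F f g], [A → . F x], [F → . F - A], [F → . f], [F → . g A], [F → F - . A] }  — shift
  I7: { [A → F f . g] }  — shift
  I8: { [A → F x .] }  — reduce
  I9: { [A → F f g .] }  — reduce
  I10: { [F → F - A .] }  — reduce

Every state is either a pure shift/goto state or contains exactly one complete item and nothing to shift — no conflicts. The grammar is LR(0).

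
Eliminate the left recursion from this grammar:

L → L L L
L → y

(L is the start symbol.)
L → y L'
L' → L L L'
L' → ε

L is directly left-recursive. The standard transformation for
  A → A α₁ | ... | A α_m | β₁ | ... | β_n
is
  A  → β₁ A' | ... | β_n A'
  A' → α₁ A' | ... | α_m A' | ε

L → y becomes L → y L'
L → L L L becomes L' → L L L'
Add L' → ε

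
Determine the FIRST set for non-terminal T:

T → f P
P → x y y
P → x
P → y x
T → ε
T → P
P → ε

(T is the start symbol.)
FIRST sets of the other non-terminals involved (by the same procedure, iterated to a fixed point):
  FIRST(P) = { 'x', 'y', ε }

From T → f P:
  - f is a terminal: add 'f' and stop
From T → ε:
  - ε-production, so ε ∈ FIRST(T)
From T → P:
  - P is a non-terminal: add FIRST(P) \ {ε} = { 'x', 'y' }
    P is nullable and nothing follows, so the whole right-hand side can vanish: ε ∈ FIRST(T)

Collecting: FIRST(T) = { 'f', 'x', 'y', ε }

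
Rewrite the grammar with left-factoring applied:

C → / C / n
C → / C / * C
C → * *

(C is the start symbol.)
C → / C / C'
C' → n
C' → * C
C → * *

Left-factoring transforms A → αβ₁ | αβ₂ into A → αA' and A' → β₁ | β₂
(α is the longest common prefix among the alternatives). Repeat until
no nonterminal has two alternatives with a common prefix.

Round 1: C has alternatives sharing prefix '/ C /'. Introduce C': C → / C / C'
  Add: C' → n
  Add: C' → * C

No remaining common prefixes — done.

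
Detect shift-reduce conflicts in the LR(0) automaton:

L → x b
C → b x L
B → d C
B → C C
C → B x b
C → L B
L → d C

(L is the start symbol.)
Yes — I6: [L → d C .] vs [B → . d C]; I10: [B → d C .] vs [B → . d C]; I11: [B → C C .] vs [B → . d C]; I14: [C → L B .] vs [C → B . x b]

A shift-reduce conflict occurs when an LR(0) state has both:
  - a complete (reduce) item [A → α .] (dot at the end), and
  - a shift item [B → β . c γ] (dot before a terminal).

Augment with L' → L and build the canonical LR(0) collection (I0 = CLOSURE({[L' → . L]}), then GOTO on every symbol after a dot until no new states appear). It has 18 states:
  I0: { [L → . d C], [L → . x b], [L' → . L] }  — shift
  I1: { [L' → L .] }  — accept
  I2: { [B → . C C], [B → . d C], [C → . B x b], [C → . L B], [C → . b x L], [L → . d C], [L → . x b], [L → d . C] }  — shift
  I3: { [L → x . b] }  — shift
  I4: { [L → x b .] }  — reduce
  I5: { [C → B . x b] }  — shift
  I6: { [B → . C C], [B → . d C], [B → C . C], [C → . B x b], [C → . L B], [C → . b x L], [L → . d C], [L → . x b], [L → d C .] }  — shift, reduce
  I7: { [B → . C C], [B → . d C], [C → . B x b], [C → . L B], [C → . b x L], [C → L . B], [L → . d C], [L → . x b] }  — shift
  I8: { [C → b . x L] }  — shift
  I9: { [B → . C C], [B → . d C], [B → d . C], [C → . B x b], [C → . L B], [C → . b x L], [L → . d C], [L → . x b], [L → d . C] }  — shift
  I10: { [B → . C C], [B → . d C], [B → C . C], [B → d C .], [C → . B x b], [C → . L B], [C → . b x L], [L → . d C], [L → . x b], [L → d C .] }  — shift, 2 reduces
  I11: { [B → . C C], [B → . d C], [B → C . C], [B → C C .], [C → . B x b], [C → . L B], [C → . b x L], [L → . d C], [L → . x b] }  — shift, reduce
  I12: { [C → b x . L], [L → . d C], [L → . x b] }  — shift
  I13: { [C → b x L .] }  — reduce
  I14: { [C → B . x b], [C → L B .] }  — shift, reduce
  I15: { [B → . C C], [B → . d C], [B → C . C], [C → . B x b], [C → . L B], [C → . b x L], [L → . d C], [L → . x b] }  — shift
  I16: { [C → B x . b] }  — shift
  I17: { [C → B x b .] }  — reduce

I6 contains reduce item [L → d C .] and shift items [B → . d C], [C → . b x L], [L → . d C], [L → . x b] — shift-reduce conflict.
I10 contains reduce items [B → d C .], [L → d C .] and shift items [B → . d C], [C → . b x L], [L → . d C], [L → . x b] — shift-reduce conflict.
I11 contains reduce item [B → C C .] and shift items [B → . d C], [C → . b x L], [L → . d C], [L → . x b] — shift-reduce conflict.
I14 contains reduce item [C → L B .] and shift item [C → B . x b] — shift-reduce conflict.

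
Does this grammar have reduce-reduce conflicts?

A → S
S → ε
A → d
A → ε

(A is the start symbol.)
Yes — I0: [A → .] vs [S → .]

A reduce-reduce conflict occurs when an LR(0) state has two complete items [A → α .] and [B → β .] — both call for a reduction, and with no lookahead the parser cannot choose between them.

Augment with A' → A and build the canonical LR(0) collection (I0 = CLOSURE({[A' → . A]}), then GOTO on every symbol after a dot until no new states appear). It has 4 states:
  I0: { [A → . S], [A → . d], [A → .], [A' → . A], [S → .] }  — shift, 2 reduces
  I1: { [A' → A .] }  — accept
  I2: { [A → S .] }  — reduce
  I3: { [A → d .] }  — reduce

I0 contains complete items [A → .], [S → .] — reduce-reduce conflict.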